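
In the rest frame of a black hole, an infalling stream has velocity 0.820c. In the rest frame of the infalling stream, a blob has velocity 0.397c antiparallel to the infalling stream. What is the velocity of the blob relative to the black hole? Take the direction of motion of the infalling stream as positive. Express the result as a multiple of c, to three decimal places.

+0.627c

With v = 0.820 and u' = -0.397 (in units of c),
u = (u' + v)/(1 + u'v/c²):
u = (-0.397 + 0.820) / (1 + (-0.397)·0.820) = 0.4230/0.6745 = 0.6272
(Galilean addition would give +0.423c.)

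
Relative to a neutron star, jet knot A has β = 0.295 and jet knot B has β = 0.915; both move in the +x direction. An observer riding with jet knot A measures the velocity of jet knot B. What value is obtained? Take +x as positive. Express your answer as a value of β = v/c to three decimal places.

β = +0.849

β_A = 0.295, β_B = 0.915.
Transform to A's frame with the inverse velocity-addition law: u' = (u − v)/(1 − uv/c²), taking u = β_B and v = β_A.
u' = (0.915 − 0.295) / (1 − (0.295)(0.915)) = 0.6200/0.7301 = 0.8492.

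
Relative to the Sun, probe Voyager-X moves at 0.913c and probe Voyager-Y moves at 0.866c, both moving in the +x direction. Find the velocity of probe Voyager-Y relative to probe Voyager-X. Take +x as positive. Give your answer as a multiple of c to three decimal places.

-0.225c

β_A = 0.913, β_B = 0.866.
Transform to A's frame with the inverse velocity-addition law: u' = (u − v)/(1 − uv/c²), taking u = β_B and v = β_A.
u' = (0.866 − 0.913) / (1 − (0.913)(0.866)) = -0.0470/0.2093 = -0.2245.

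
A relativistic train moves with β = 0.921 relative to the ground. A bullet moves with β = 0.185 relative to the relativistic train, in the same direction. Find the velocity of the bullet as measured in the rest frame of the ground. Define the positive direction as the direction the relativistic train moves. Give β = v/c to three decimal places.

β = 0.945

With v = 0.921 and u' = 0.185 (in units of c),
u = (u' + v)/(1 + u'v/c²):
u = (0.185 + 0.921) / (1 + 0.185·0.921) = 1.1060/1.1704 = 0.9450
(Galilean addition would give +1.106c, exceeding c.)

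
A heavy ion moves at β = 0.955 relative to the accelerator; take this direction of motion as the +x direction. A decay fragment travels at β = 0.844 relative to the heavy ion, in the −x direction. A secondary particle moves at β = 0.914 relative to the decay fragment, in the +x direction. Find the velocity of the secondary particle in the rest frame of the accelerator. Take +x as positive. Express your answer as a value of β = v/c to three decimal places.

β = +0.976

Apply u = (u' + v)/(1 + u'v/c²) successively, working outward toward the accelerator.
Start: velocity of the heavy ion relative to the accelerator = 0.9550c.
Compose with the decay fragment (u' = -0.844 in the heavy ion frame): u_1 = (-0.844 + 0.955) / (1 + (-0.844)·0.955) = 0.1110/0.1940 = 0.5722.
Compose with the secondary particle (u' = 0.914 in the decay fragment frame): u_2 = (0.914 + 0.572) / (1 + 0.914·0.572) = 1.4862/1.5230 = 0.9758.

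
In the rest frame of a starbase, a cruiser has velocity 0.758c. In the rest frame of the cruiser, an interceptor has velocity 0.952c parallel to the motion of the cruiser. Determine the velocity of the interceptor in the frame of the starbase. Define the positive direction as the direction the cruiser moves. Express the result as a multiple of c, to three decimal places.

0.993c

With v = 0.758 and u' = 0.952 (in units of c),
u = (u' + v)/(1 + u'v/c²):
u = (0.952 + 0.758) / (1 + 0.952·0.758) = 1.7100/1.7216 = 0.9933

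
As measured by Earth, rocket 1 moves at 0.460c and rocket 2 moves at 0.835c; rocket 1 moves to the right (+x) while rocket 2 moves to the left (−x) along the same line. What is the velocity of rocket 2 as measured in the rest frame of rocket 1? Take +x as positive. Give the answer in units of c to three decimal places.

-0.936c

β_A = 0.460, β_B = -0.835.
Transform to A's frame with the inverse velocity-addition law: u' = (u − v)/(1 − uv/c²), taking u = β_B and v = β_A.
u' = (-0.835 − 0.460) / (1 − (0.460)(-0.835)) = -1.2950/1.3841 = -0.9356.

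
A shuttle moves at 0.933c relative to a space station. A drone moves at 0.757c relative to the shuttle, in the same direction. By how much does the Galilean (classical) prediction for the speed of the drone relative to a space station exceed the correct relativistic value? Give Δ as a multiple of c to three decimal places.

Galilean: u_cl = 0.757 + 0.933 = 1.6900.
Relativistic: u_rel = (0.757 + 0.933) / (1 + 0.757·0.933) = 1.6900/1.7063 = 0.9905.
Δ = 1.6900 − 0.9905 = 0.6995.
(The classical prediction exceeds c; the relativistic result does not.)

Δ = 0.700c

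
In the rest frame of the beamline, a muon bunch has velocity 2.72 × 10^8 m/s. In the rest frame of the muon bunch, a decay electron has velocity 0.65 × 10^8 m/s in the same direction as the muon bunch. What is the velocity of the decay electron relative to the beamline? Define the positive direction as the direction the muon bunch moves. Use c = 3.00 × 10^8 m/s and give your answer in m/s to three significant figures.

2.82 × 10^8 m/s

In units of c (dividing by 3.00 × 10^8 m/s): v = 0.907, u' = 0.217.
u = (u' + v)/(1 + u'v/c²):
u = (0.217 + 0.907) / (1 + 0.217·0.907) = 1.1233/1.1964 = 0.9389
(Galilean addition would give +1.123c, exceeding c.)
Converting back: u = 0.9389 × 3.00 × 10^8 m/s.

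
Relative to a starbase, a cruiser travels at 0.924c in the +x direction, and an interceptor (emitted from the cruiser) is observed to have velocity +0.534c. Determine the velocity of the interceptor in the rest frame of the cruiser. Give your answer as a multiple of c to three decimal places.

-0.770c

Invert the composition law: u' = (u − v)/(1 − uv/c²).
u' = (0.534 − 0.924) / (1 − (0.534)(0.924)) = -0.3900/0.5066 = -0.7699.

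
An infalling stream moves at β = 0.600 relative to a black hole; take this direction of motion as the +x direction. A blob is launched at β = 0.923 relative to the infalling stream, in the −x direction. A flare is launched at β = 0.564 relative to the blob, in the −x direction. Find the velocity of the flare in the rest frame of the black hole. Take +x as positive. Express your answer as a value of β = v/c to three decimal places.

β = -0.915

Apply u = (u' + v)/(1 + u'v/c²) successively, working outward toward the black hole.
Start: velocity of the infalling stream relative to the black hole = 0.6000c.
Compose with the blob (u' = -0.923 in the infalling stream frame): u_1 = (-0.923 + 0.600) / (1 + (-0.923)·0.600) = -0.3230/0.4462 = -0.7239.
Compose with the flare (u' = -0.564 in the blob frame): u_2 = (-0.564 + (-0.724)) / (1 + (-0.564)·(-0.724)) = -1.2879/1.4083 = -0.9145.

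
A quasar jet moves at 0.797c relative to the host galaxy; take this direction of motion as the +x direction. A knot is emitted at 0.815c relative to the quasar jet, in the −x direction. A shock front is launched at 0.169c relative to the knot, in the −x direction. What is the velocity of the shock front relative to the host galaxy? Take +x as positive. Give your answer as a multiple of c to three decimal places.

Apply u = (u' + v)/(1 + u'v/c²) successively, working outward toward the host galaxy.
Start: velocity of the quasar jet relative to the host galaxy = 0.7970c.
Compose with the knot (u' = -0.815 in the quasar jet frame): u_1 = (-0.815 + 0.797) / (1 + (-0.815)·0.797) = -0.0180/0.3504 = -0.0514.
Compose with the shock front (u' = -0.169 in the knot frame): u_2 = (-0.169 + (-0.051)) / (1 + (-0.169)·(-0.051)) = -0.2204/1.0087 = -0.2185.

-0.218c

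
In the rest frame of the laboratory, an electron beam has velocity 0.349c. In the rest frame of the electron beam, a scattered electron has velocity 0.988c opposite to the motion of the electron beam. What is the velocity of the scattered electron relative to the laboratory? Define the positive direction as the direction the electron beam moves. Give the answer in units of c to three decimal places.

-0.975c

With v = 0.349 and u' = -0.988 (in units of c),
u = (u' + v)/(1 + u'v/c²):
u = (-0.988 + 0.349) / (1 + (-0.988)·0.349) = -0.6390/0.6552 = -0.9753
(Galilean addition would give -0.639c.)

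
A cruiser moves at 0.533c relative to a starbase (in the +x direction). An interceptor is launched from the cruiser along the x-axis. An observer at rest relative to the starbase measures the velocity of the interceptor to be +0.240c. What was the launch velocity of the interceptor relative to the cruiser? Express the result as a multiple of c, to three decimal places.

Invert the composition law: u' = (u − v)/(1 − uv/c²).
u' = (0.240 − 0.533) / (1 − (0.240)(0.533)) = -0.2930/0.8721 = -0.3360.

-0.336c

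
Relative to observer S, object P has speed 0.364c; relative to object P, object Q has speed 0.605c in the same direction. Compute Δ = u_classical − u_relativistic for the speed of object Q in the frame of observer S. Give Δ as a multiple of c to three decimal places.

Galilean: u_cl = 0.605 + 0.364 = 0.9690.
Relativistic: u_rel = (0.605 + 0.364) / (1 + 0.605·0.364) = 0.9690/1.2202 = 0.7941.
Δ = 0.9690 − 0.7941 = 0.1749.

Δ = 0.175c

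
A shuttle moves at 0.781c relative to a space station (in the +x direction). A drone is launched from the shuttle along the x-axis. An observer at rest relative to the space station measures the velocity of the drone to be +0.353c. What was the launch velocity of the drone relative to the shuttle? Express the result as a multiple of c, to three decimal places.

Invert the composition law: u' = (u − v)/(1 − uv/c²).
u' = (0.353 − 0.781) / (1 − (0.353)(0.781)) = -0.4280/0.7243 = -0.5909.

-0.591c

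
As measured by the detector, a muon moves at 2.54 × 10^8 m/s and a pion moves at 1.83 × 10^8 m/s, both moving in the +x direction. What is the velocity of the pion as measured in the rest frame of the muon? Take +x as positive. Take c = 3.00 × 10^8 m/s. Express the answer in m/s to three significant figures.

-1.47 × 10^8 m/s

β_A = 0.847, β_B = 0.610 (dividing each by c = 3.00 × 10^8 m/s).
Transform to A's frame with the inverse velocity-addition law: u' = (u − v)/(1 − uv/c²), taking u = β_B and v = β_A.
u' = (0.610 − 0.847) / (1 − (0.847)(0.610)) = -0.2367/0.4835 = -0.4895.
u' = -0.4895 × 3.00 × 10^8 m/s.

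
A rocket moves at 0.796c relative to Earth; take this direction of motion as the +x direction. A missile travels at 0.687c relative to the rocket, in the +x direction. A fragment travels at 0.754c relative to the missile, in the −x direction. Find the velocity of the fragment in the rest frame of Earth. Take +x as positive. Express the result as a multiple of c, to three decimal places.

+0.739c

Apply u = (u' + v)/(1 + u'v/c²) successively, working outward toward Earth.
Start: velocity of the rocket relative to Earth = 0.7960c.
Compose with the missile (u' = 0.687 in the rocket frame): u_1 = (0.687 + 0.796) / (1 + 0.687·0.796) = 1.4830/1.5469 = 0.9587.
Compose with the fragment (u' = -0.754 in the missile frame): u_2 = (-0.754 + 0.959) / (1 + (-0.754)·0.959) = 0.2047/0.2771 = 0.7387.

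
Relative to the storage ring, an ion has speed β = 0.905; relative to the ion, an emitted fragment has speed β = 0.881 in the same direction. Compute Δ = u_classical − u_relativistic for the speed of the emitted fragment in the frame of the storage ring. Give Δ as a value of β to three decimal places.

Δ = 0.792

Galilean: u_cl = 0.881 + 0.905 = 1.7860.
Relativistic: u_rel = (0.881 + 0.905) / (1 + 0.881·0.905) = 1.7860/1.7973 = 0.9937.
Δ = 1.7860 − 0.9937 = 0.7923.
(The classical prediction exceeds c; the relativistic result does not.)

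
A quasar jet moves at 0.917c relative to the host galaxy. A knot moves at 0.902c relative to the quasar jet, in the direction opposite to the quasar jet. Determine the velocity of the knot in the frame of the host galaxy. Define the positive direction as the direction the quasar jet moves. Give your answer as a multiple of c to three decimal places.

With v = 0.917 and u' = -0.902 (in units of c),
u = (u' + v)/(1 + u'v/c²):
u = (-0.902 + 0.917) / (1 + (-0.902)·0.917) = 0.0150/0.1729 = 0.0868

+0.087c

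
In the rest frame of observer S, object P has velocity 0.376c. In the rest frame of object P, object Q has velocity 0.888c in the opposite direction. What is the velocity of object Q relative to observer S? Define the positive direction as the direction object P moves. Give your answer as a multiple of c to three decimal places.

-0.769c

With v = 0.376 and u' = -0.888 (in units of c),
u = (u' + v)/(1 + u'v/c²):
u = (-0.888 + 0.376) / (1 + (-0.888)·0.376) = -0.5120/0.6661 = -0.7686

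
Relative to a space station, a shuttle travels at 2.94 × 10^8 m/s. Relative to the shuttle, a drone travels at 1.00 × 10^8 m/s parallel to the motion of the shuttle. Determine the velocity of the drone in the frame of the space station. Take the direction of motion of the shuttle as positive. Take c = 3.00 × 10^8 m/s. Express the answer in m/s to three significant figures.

2.97 × 10^8 m/s

In units of c (dividing by 3.00 × 10^8 m/s): v = 0.980, u' = 0.333.
u = (u' + v)/(1 + u'v/c²):
u = (0.333 + 0.980) / (1 + 0.333·0.980) = 1.3133/1.3267 = 0.9899
Converting back: u = 0.9899 × 3.00 × 10^8 m/s.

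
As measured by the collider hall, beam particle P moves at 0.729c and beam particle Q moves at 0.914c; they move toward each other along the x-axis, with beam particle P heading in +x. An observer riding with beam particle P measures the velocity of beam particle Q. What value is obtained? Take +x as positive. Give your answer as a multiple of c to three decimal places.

β_A = 0.729, β_B = -0.914.
Transform to A's frame with the inverse velocity-addition law: u' = (u − v)/(1 − uv/c²), taking u = β_B and v = β_A.
u' = (-0.914 − 0.729) / (1 − (0.729)(-0.914)) = -1.6430/1.6663 = -0.9860.

-0.986c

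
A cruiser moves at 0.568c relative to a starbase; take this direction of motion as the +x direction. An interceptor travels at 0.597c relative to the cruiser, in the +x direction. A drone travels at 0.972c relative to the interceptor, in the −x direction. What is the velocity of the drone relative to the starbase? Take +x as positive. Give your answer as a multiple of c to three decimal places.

Apply u = (u' + v)/(1 + u'v/c²) successively, working outward toward the starbase.
Start: velocity of the cruiser relative to the starbase = 0.5680c.
Compose with the interceptor (u' = 0.597 in the cruiser frame): u_1 = (0.597 + 0.568) / (1 + 0.597·0.568) = 1.1650/1.3391 = 0.8700.
Compose with the drone (u' = -0.972 in the interceptor frame): u_2 = (-0.972 + 0.870) / (1 + (-0.972)·0.870) = -0.1020/0.1544 = -0.6608.

-0.661c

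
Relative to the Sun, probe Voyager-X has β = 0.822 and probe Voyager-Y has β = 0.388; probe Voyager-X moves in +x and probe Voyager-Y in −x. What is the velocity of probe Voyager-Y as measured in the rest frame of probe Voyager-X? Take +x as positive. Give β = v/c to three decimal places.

β = -0.917

β_A = 0.822, β_B = -0.388.
Transform to A's frame with the inverse velocity-addition law: u' = (u − v)/(1 − uv/c²), taking u = β_B and v = β_A.
u' = (-0.388 − 0.822) / (1 − (0.822)(-0.388)) = -1.2100/1.3189 = -0.9174.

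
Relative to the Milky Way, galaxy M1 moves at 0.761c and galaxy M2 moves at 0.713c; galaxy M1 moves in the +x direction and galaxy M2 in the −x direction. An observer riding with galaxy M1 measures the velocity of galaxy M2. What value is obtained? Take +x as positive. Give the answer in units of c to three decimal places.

β_A = 0.761, β_B = -0.713.
Transform to A's frame with the inverse velocity-addition law: u' = (u − v)/(1 − uv/c²), taking u = β_B and v = β_A.
u' = (-0.713 − 0.761) / (1 − (0.761)(-0.713)) = -1.4740/1.5426 = -0.9555.

-0.956c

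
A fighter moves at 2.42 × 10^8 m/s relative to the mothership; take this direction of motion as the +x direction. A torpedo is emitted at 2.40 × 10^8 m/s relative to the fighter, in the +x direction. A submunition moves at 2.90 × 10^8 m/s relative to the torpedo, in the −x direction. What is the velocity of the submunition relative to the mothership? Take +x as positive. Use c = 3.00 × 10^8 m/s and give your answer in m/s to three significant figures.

+5.26 × 10^7 m/s

Apply u = (u' + v)/(1 + u'v/c²) successively, working outward toward the mothership.
(Dividing each given speed by c = 3.00 × 10^8 m/s to work in units of c.)
Start: velocity of the fighter relative to the mothership = 0.8067c.
Compose with the torpedo (u' = 0.800 in the fighter frame): u_1 = (0.800 + 0.807) / (1 + 0.800·0.807) = 1.6067/1.6453 = 0.9765.
Compose with the submunition (u' = -0.967 in the torpedo frame): u_2 = (-0.967 + 0.976) / (1 + (-0.967)·0.976) = 0.0098/0.0561 = 0.1754.
So u = 0.1754 × 3.00 × 10^8 m/s.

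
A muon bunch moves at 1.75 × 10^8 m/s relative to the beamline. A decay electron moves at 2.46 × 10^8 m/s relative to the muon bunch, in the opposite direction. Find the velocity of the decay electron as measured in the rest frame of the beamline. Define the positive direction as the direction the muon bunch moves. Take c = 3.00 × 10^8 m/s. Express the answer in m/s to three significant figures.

In units of c (dividing by 3.00 × 10^8 m/s): v = 0.583, u' = -0.820.
u = (u' + v)/(1 + u'v/c²):
u = (-0.820 + 0.583) / (1 + (-0.820)·0.583) = -0.2367/0.5217 = -0.4537
(Galilean addition would give -0.237c.)
Converting back: u = -0.4537 × 3.00 × 10^8 m/s.

-1.36 × 10^8 m/s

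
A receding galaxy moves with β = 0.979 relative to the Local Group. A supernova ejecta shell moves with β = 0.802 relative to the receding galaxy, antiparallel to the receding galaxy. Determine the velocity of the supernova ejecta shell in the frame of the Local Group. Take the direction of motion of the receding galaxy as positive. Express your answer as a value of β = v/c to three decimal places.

β = +0.824

With v = 0.979 and u' = -0.802 (in units of c),
u = (u' + v)/(1 + u'v/c²):
u = (-0.802 + 0.979) / (1 + (-0.802)·0.979) = 0.1770/0.2148 = 0.8239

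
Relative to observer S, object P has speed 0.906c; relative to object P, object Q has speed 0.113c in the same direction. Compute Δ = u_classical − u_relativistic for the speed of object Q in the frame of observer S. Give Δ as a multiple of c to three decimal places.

Galilean: u_cl = 0.113 + 0.906 = 1.0190.
Relativistic: u_rel = (0.113 + 0.906) / (1 + 0.113·0.906) = 1.0190/1.1024 = 0.9244.
Δ = 1.0190 − 0.9244 = 0.0946.
(The classical prediction exceeds c; the relativistic result does not.)

Δ = 0.095c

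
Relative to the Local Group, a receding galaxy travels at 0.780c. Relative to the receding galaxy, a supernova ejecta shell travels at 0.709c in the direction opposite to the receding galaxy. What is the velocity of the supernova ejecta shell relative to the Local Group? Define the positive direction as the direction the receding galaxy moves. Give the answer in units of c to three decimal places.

With v = 0.780 and u' = -0.709 (in units of c),
u = (u' + v)/(1 + u'v/c²):
u = (-0.709 + 0.780) / (1 + (-0.709)·0.780) = 0.0710/0.4470 = 0.1588

+0.159c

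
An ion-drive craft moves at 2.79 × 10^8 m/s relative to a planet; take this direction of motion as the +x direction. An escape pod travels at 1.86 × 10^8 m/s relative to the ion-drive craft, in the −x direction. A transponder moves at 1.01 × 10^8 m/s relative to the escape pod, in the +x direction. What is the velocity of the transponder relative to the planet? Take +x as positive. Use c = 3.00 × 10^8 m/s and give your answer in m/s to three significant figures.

Apply u = (u' + v)/(1 + u'v/c²) successively, working outward toward the planet.
(Dividing each given speed by c = 3.00 × 10^8 m/s to work in units of c.)
Start: velocity of the ion-drive craft relative to the planet = 0.9300c.
Compose with the escape pod (u' = -0.620 in the ion-drive craft frame): u_1 = (-0.620 + 0.930) / (1 + (-0.620)·0.930) = 0.3100/0.4234 = 0.7322.
Compose with the transponder (u' = 0.337 in the escape pod frame): u_2 = (0.337 + 0.732) / (1 + 0.337·0.732) = 1.0688/1.2465 = 0.8575.
So u = 0.8575 × 3.00 × 10^8 m/s.

+2.57 × 10^8 m/s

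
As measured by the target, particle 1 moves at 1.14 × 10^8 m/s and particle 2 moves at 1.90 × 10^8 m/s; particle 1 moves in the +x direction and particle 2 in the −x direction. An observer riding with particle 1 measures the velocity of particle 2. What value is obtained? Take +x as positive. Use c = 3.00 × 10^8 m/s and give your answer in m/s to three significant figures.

-2.45 × 10^8 m/s

β_A = 0.380, β_B = -0.633 (dividing each by c = 3.00 × 10^8 m/s).
Transform to A's frame with the inverse velocity-addition law: u' = (u − v)/(1 − uv/c²), taking u = β_B and v = β_A.
u' = (-0.633 − 0.380) / (1 − (0.380)(-0.633)) = -1.0133/1.2407 = -0.8168.
u' = -0.8168 × 3.00 × 10^8 m/s.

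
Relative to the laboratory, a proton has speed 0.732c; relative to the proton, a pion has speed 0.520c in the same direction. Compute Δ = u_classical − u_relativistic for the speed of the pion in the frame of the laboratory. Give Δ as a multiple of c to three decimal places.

Δ = 0.345c

Galilean: u_cl = 0.520 + 0.732 = 1.2520.
Relativistic: u_rel = (0.520 + 0.732) / (1 + 0.520·0.732) = 1.2520/1.3806 = 0.9068.
Δ = 1.2520 − 0.9068 = 0.3452.
(The classical prediction exceeds c; the relativistic result does not.)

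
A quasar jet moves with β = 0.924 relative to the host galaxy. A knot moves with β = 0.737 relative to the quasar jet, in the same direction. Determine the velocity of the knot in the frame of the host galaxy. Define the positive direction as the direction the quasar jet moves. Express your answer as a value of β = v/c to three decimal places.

With v = 0.924 and u' = 0.737 (in units of c),
u = (u' + v)/(1 + u'v/c²):
u = (0.737 + 0.924) / (1 + 0.737·0.924) = 1.6610/1.6810 = 0.9881
(Galilean addition would give +1.661c, exceeding c.)

β = 0.988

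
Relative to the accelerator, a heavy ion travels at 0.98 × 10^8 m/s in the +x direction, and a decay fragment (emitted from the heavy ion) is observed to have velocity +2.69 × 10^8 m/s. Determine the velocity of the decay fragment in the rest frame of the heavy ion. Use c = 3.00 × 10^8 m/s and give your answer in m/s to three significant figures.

v = 0.327c, u = 0.897c.
Invert the composition law: u' = (u − v)/(1 − uv/c²).
u' = (0.897 − 0.327) / (1 − (0.897)(0.327)) = 0.5700/0.7071 = 0.8061.
u' = 0.8061 × 3.00 × 10^8 m/s.

+2.42 × 10^8 m/s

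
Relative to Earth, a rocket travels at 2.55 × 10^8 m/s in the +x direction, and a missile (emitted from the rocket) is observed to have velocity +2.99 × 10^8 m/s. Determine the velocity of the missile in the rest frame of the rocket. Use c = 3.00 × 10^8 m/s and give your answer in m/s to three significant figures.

v = 0.850c, u = 0.997c.
Invert the composition law: u' = (u − v)/(1 − uv/c²).
u' = (0.997 − 0.850) / (1 − (0.997)(0.850)) = 0.1467/0.1528 = 0.9597.
u' = 0.9597 × 3.00 × 10^8 m/s.

+2.88 × 10^8 m/s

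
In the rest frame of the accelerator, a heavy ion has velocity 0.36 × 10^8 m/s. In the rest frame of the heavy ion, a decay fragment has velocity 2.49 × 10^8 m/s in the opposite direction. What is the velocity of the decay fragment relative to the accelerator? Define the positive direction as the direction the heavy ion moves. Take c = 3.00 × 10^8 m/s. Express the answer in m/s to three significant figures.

-2.37 × 10^8 m/s

In units of c (dividing by 3.00 × 10^8 m/s): v = 0.120, u' = -0.830.
u = (u' + v)/(1 + u'v/c²):
u = (-0.830 + 0.120) / (1 + (-0.830)·0.120) = -0.7100/0.9004 = -0.7885
Converting back: u = -0.7885 × 3.00 × 10^8 m/s.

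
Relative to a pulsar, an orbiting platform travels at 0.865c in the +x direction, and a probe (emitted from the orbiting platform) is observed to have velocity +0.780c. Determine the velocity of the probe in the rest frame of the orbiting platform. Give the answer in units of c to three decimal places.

Invert the composition law: u' = (u − v)/(1 − uv/c²).
u' = (0.780 − 0.865) / (1 − (0.780)(0.865)) = -0.0850/0.3253 = -0.2613.

-0.261c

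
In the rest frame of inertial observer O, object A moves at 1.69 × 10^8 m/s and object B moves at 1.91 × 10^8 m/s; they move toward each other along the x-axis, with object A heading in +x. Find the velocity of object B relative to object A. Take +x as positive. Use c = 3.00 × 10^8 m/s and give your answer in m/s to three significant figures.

β_A = 0.563, β_B = -0.637 (dividing each by c = 3.00 × 10^8 m/s).
Transform to A's frame with the inverse velocity-addition law: u' = (u − v)/(1 − uv/c²), taking u = β_B and v = β_A.
u' = (-0.637 − 0.563) / (1 − (0.563)(-0.637)) = -1.2000/1.3587 = -0.8832.
u' = -0.8832 × 3.00 × 10^8 m/s.

-2.65 × 10^8 m/s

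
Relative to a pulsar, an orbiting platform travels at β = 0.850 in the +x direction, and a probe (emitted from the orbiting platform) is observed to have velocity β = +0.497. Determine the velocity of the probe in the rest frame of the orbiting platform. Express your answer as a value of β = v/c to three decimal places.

β = -0.611

Invert the composition law: u' = (u − v)/(1 − uv/c²).
u' = (0.497 − 0.850) / (1 − (0.497)(0.850)) = -0.3530/0.5776 = -0.6112.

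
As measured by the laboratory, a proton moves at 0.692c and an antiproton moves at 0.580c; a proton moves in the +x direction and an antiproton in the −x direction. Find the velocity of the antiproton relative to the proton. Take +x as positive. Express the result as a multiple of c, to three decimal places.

β_A = 0.692, β_B = -0.580.
Transform to A's frame with the inverse velocity-addition law: u' = (u − v)/(1 − uv/c²), taking u = β_B and v = β_A.
u' = (-0.580 − 0.692) / (1 − (0.692)(-0.580)) = -1.2720/1.4014 = -0.9077.

-0.908c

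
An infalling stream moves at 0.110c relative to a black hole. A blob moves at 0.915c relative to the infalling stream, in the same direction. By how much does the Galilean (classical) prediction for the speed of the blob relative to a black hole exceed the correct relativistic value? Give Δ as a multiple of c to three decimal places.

Δ = 0.094c

Galilean: u_cl = 0.915 + 0.110 = 1.0250.
Relativistic: u_rel = (0.915 + 0.110) / (1 + 0.915·0.110) = 1.0250/1.1006 = 0.9313.
Δ = 1.0250 − 0.9313 = 0.0937.
(The classical prediction exceeds c; the relativistic result does not.)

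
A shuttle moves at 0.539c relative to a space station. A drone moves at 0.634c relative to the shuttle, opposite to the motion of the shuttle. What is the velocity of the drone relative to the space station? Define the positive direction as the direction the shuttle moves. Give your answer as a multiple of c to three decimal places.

With v = 0.539 and u' = -0.634 (in units of c),
u = (u' + v)/(1 + u'v/c²):
u = (-0.634 + 0.539) / (1 + (-0.634)·0.539) = -0.0950/0.6583 = -0.1443

-0.144c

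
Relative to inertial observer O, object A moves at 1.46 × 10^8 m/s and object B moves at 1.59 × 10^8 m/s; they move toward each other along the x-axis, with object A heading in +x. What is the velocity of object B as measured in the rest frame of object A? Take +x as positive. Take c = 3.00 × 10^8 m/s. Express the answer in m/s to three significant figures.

-2.42 × 10^8 m/s

β_A = 0.487, β_B = -0.530 (dividing each by c = 3.00 × 10^8 m/s).
Transform to A's frame with the inverse velocity-addition law: u' = (u − v)/(1 − uv/c²), taking u = β_B and v = β_A.
u' = (-0.530 − 0.487) / (1 − (0.487)(-0.530)) = -1.0167/1.2579 = -0.8082.
u' = -0.8082 × 3.00 × 10^8 m/s.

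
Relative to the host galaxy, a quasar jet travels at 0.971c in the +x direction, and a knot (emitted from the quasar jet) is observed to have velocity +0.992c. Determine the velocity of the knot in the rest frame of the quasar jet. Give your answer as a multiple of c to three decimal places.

+0.571c

Invert the composition law: u' = (u − v)/(1 − uv/c²).
u' = (0.992 − 0.971) / (1 − (0.992)(0.971)) = 0.0210/0.0368 = 0.5711.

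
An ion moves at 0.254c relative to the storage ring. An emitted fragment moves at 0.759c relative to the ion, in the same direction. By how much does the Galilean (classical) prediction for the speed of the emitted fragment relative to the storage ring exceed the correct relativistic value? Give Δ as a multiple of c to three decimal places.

Galilean: u_cl = 0.759 + 0.254 = 1.0130.
Relativistic: u_rel = (0.759 + 0.254) / (1 + 0.759·0.254) = 1.0130/1.1928 = 0.8493.
Δ = 1.0130 − 0.8493 = 0.1637.
(The classical prediction exceeds c; the relativistic result does not.)

Δ = 0.164c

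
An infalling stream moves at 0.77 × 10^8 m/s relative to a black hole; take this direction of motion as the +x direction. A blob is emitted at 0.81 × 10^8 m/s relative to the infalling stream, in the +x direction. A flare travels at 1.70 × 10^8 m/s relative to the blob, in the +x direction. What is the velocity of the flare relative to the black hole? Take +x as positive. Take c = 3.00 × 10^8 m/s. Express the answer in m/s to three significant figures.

Apply u = (u' + v)/(1 + u'v/c²) successively, working outward toward the black hole.
(Dividing each given speed by c = 3.00 × 10^8 m/s to work in units of c.)
Start: velocity of the infalling stream relative to the black hole = 0.2567c.
Compose with the blob (u' = 0.270 in the infalling stream frame): u_1 = (0.270 + 0.257) / (1 + 0.270·0.257) = 0.5267/1.0693 = 0.4925.
Compose with the flare (u' = 0.567 in the blob frame): u_2 = (0.567 + 0.493) / (1 + 0.567·0.493) = 1.0592/1.2791 = 0.8281.
So u = 0.8281 × 3.00 × 10^8 m/s.

2.48 × 10^8 m/s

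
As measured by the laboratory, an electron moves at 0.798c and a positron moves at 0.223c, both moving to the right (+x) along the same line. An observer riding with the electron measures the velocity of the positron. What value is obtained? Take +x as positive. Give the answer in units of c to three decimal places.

β_A = 0.798, β_B = 0.223.
Transform to A's frame with the inverse velocity-addition law: u' = (u − v)/(1 − uv/c²), taking u = β_B and v = β_A.
u' = (0.223 − 0.798) / (1 − (0.798)(0.223)) = -0.5750/0.8220 = -0.6995.

-0.699c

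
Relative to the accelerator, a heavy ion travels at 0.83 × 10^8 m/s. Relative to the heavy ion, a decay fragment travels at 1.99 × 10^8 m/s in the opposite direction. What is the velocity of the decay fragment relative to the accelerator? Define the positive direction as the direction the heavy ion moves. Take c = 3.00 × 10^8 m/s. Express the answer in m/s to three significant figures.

-1.42 × 10^8 m/s

In units of c (dividing by 3.00 × 10^8 m/s): v = 0.277, u' = -0.663.
u = (u' + v)/(1 + u'v/c²):
u = (-0.663 + 0.277) / (1 + (-0.663)·0.277) = -0.3867/0.8165 = -0.4736
(Galilean addition would give -0.387c.)
Converting back: u = -0.4736 × 3.00 × 10^8 m/s.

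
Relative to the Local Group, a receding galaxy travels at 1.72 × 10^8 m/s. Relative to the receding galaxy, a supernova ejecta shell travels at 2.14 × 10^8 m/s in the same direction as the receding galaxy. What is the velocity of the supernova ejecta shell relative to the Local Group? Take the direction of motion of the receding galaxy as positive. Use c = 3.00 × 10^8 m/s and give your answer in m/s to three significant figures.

In units of c (dividing by 3.00 × 10^8 m/s): v = 0.573, u' = 0.713.
u = (u' + v)/(1 + u'v/c²):
u = (0.713 + 0.573) / (1 + 0.713·0.573) = 1.2867/1.4090 = 0.9132
(Galilean addition would give +1.287c, exceeding c.)
Converting back: u = 0.9132 × 3.00 × 10^8 m/s.

2.74 × 10^8 m/s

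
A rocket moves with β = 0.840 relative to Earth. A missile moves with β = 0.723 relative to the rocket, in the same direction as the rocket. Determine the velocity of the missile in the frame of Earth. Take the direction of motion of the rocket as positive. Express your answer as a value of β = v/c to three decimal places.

β = 0.972

With v = 0.840 and u' = 0.723 (in units of c),
u = (u' + v)/(1 + u'v/c²):
u = (0.723 + 0.840) / (1 + 0.723·0.840) = 1.5630/1.6073 = 0.9724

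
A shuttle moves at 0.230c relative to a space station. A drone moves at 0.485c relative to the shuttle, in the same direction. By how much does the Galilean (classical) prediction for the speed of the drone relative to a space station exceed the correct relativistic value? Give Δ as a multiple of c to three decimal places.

Galilean: u_cl = 0.485 + 0.230 = 0.7150.
Relativistic: u_rel = (0.485 + 0.230) / (1 + 0.485·0.230) = 0.7150/1.1116 = 0.6432.
Δ = 0.7150 − 0.6432 = 0.0718.

Δ = 0.072c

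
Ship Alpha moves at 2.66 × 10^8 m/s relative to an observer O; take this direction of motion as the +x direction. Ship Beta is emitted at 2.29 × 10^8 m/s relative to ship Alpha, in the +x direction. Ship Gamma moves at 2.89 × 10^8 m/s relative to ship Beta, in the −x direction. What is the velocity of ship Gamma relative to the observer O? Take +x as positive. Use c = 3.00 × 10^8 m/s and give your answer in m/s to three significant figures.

+1.19 × 10^8 m/s

Apply u = (u' + v)/(1 + u'v/c²) successively, working outward toward the observer O.
(Dividing each given speed by c = 3.00 × 10^8 m/s to work in units of c.)
Start: velocity of ship Alpha relative to the observer O = 0.8867c.
Compose with ship Beta (u' = 0.763 in ship Alpha frame): u_1 = (0.763 + 0.887) / (1 + 0.763·0.887) = 1.6500/1.6768 = 0.9840.
Compose with ship Gamma (u' = -0.963 in ship Beta frame): u_2 = (-0.963 + 0.984) / (1 + (-0.963)·0.984) = 0.0207/0.0521 = 0.3969.
So u = 0.3969 × 3.00 × 10^8 m/s.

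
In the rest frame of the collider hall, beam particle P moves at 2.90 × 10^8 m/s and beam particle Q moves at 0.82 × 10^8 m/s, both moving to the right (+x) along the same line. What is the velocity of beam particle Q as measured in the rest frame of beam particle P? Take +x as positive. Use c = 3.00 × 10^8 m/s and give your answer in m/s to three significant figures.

-2.83 × 10^8 m/s

β_A = 0.967, β_B = 0.273 (dividing each by c = 3.00 × 10^8 m/s).
Transform to A's frame with the inverse velocity-addition law: u' = (u − v)/(1 − uv/c²), taking u = β_B and v = β_A.
u' = (0.273 − 0.967) / (1 − (0.967)(0.273)) = -0.6933/0.7358 = -0.9423.
u' = -0.9423 × 3.00 × 10^8 m/s.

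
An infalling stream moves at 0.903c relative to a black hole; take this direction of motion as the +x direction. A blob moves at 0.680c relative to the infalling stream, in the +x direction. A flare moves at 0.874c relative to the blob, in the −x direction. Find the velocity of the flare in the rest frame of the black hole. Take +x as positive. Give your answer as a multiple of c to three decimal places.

+0.748c

Apply u = (u' + v)/(1 + u'v/c²) successively, working outward toward the black hole.
Start: velocity of the infalling stream relative to the black hole = 0.9030c.
Compose with the blob (u' = 0.680 in the infalling stream frame): u_1 = (0.680 + 0.903) / (1 + 0.680·0.903) = 1.5830/1.6140 = 0.9808.
Compose with the flare (u' = -0.874 in the blob frame): u_2 = (-0.874 + 0.981) / (1 + (-0.874)·0.981) = 0.1068/0.1428 = 0.7476.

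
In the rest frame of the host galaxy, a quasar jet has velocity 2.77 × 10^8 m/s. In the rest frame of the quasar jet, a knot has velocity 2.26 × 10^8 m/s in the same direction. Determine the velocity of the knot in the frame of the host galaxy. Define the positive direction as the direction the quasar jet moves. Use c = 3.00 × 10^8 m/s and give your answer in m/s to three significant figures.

In units of c (dividing by 3.00 × 10^8 m/s): v = 0.923, u' = 0.753.
u = (u' + v)/(1 + u'v/c²):
u = (0.753 + 0.923) / (1 + 0.753·0.923) = 1.6767/1.6956 = 0.9888
(Galilean addition would give +1.677c, exceeding c.)
Converting back: u = 0.9888 × 3.00 × 10^8 m/s.

2.97 × 10^8 m/s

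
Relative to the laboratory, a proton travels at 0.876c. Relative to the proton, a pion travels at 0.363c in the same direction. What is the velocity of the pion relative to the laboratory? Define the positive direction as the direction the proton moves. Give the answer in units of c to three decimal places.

0.940c

With v = 0.876 and u' = 0.363 (in units of c),
u = (u' + v)/(1 + u'v/c²):
u = (0.363 + 0.876) / (1 + 0.363·0.876) = 1.2390/1.3180 = 0.9401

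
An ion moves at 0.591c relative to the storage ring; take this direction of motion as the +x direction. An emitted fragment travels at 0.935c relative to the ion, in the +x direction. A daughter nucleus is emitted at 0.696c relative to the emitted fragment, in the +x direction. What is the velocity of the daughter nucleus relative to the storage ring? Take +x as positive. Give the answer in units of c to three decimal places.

Apply u = (u' + v)/(1 + u'v/c²) successively, working outward toward the storage ring.
Start: velocity of the ion relative to the storage ring = 0.5910c.
Compose with the emitted fragment (u' = 0.935 in the ion frame): u_1 = (0.935 + 0.591) / (1 + 0.935·0.591) = 1.5260/1.5526 = 0.9829.
Compose with the daughter nucleus (u' = 0.696 in the emitted fragment frame): u_2 = (0.696 + 0.983) / (1 + 0.696·0.983) = 1.6789/1.6841 = 0.9969.

0.997c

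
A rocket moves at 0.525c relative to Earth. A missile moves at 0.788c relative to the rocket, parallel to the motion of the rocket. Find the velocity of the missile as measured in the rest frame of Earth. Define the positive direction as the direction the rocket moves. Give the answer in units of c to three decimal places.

With v = 0.525 and u' = 0.788 (in units of c),
u = (u' + v)/(1 + u'v/c²):
u = (0.788 + 0.525) / (1 + 0.788·0.525) = 1.3130/1.4137 = 0.9288
(Galilean addition would give +1.313c, exceeding c.)

0.929c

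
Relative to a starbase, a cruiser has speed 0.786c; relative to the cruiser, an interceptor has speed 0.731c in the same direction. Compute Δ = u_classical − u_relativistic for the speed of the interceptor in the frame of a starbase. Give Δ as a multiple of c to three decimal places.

Δ = 0.554c

Galilean: u_cl = 0.731 + 0.786 = 1.5170.
Relativistic: u_rel = (0.731 + 0.786) / (1 + 0.731·0.786) = 1.5170/1.5746 = 0.9634.
Δ = 1.5170 − 0.9634 = 0.5536.
(The classical prediction exceeds c; the relativistic result does not.)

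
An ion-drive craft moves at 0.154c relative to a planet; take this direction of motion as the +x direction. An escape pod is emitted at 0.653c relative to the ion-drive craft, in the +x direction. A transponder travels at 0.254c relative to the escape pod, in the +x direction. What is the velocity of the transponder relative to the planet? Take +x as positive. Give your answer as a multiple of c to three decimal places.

0.832c

Apply u = (u' + v)/(1 + u'v/c²) successively, working outward toward the planet.
Start: velocity of the ion-drive craft relative to the planet = 0.1540c.
Compose with the escape pod (u' = 0.653 in the ion-drive craft frame): u_1 = (0.653 + 0.154) / (1 + 0.653·0.154) = 0.8070/1.1006 = 0.7333.
Compose with the transponder (u' = 0.254 in the escape pod frame): u_2 = (0.254 + 0.733) / (1 + 0.254·0.733) = 0.9873/1.1862 = 0.8323.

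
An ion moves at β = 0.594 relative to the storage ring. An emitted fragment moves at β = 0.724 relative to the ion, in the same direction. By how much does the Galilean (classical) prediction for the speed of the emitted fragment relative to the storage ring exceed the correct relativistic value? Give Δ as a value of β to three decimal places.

Galilean: u_cl = 0.724 + 0.594 = 1.3180.
Relativistic: u_rel = (0.724 + 0.594) / (1 + 0.724·0.594) = 1.3180/1.4301 = 0.9216.
Δ = 1.3180 − 0.9216 = 0.3964.
(The classical prediction exceeds c; the relativistic result does not.)

Δ = 0.396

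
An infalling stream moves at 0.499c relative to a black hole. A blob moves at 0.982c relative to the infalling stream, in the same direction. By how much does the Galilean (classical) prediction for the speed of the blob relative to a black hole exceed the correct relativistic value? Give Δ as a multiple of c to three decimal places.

Δ = 0.487c

Galilean: u_cl = 0.982 + 0.499 = 1.4810.
Relativistic: u_rel = (0.982 + 0.499) / (1 + 0.982·0.499) = 1.4810/1.4900 = 0.9939.
Δ = 1.4810 − 0.9939 = 0.4871.
(The classical prediction exceeds c; the relativistic result does not.)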